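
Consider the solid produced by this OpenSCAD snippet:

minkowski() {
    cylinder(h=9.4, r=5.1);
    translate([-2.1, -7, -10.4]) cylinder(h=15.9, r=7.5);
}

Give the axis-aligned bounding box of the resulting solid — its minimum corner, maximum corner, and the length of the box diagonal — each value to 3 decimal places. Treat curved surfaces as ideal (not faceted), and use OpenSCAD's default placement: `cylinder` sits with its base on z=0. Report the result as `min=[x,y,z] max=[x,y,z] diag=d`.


A = translate([-2.1, -7, -10.4]) cylinder(h=15.9, r=7.5) → bbox [-9.6,-14.5,-10.4] .. [5.4,0.5,5.5]
B = cylinder(h=9.4, r=5.1) → bbox [-5.1,-5.1,0] .. [5.1,5.1,9.4]
lo = A.lo+B.lo = [-9.6-5.1, -14.5-5.1, -10.4+0] = [-14.700,-19.600,-10.400]
hi = A.hi+B.hi = [5.4+5.1, 0.5+5.1, 5.5+9.4] = [10.500,5.600,14.900]
diag = √(25.2²+25.2²+25.3²) = √1910.17 = 43.705

min=[-14.700,-19.600,-10.400] max=[10.500,5.600,14.900] diag=43.705


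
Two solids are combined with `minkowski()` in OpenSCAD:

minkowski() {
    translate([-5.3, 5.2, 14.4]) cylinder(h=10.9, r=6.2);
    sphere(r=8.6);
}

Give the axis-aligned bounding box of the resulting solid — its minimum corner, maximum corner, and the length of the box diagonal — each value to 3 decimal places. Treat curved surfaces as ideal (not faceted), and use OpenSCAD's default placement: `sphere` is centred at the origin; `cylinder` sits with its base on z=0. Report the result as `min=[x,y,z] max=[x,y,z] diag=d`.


A = translate([-5.3, 5.2, 14.4]) cylinder(h=10.9, r=6.2) → bbox [-11.5,-1,14.4] .. [0.9,11.4,25.3]
B = sphere(r=8.6) → bbox [-8.6,-8.6,-8.6] .. [8.6,8.6,8.6]
lo = A.lo+B.lo = [-11.5-8.6, -1-8.6, 14.4-8.6] = [-20.100,-9.600,5.800]
hi = A.hi+B.hi = [0.9+8.6, 11.4+8.6, 25.3+8.6] = [9.500,20.000,33.900]
diag = √(29.6²+29.6²+28.1²) = √2541.93 = 50.418

min=[-20.100,-9.600,5.800] max=[9.500,20.000,33.900] diag=50.418


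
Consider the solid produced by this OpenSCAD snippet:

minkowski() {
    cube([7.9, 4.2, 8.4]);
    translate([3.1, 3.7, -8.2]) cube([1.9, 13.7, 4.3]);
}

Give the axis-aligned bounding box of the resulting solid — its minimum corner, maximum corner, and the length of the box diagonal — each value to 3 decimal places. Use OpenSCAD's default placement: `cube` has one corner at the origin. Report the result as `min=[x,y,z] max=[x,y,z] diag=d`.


min=[3.100,3.700,-8.200] max=[12.900,21.600,4.500] diag=24.036

A = translate([3.1, 3.7, -8.2]) cube([1.9, 13.7, 4.3]) → bbox [3.1,3.7,-8.2] .. [5,17.4,-3.9]
B = cube([7.9, 4.2, 8.4]) → bbox [0,0,0] .. [7.9,4.2,8.4]
lo = A.lo+B.lo = [3.1+0, 3.7+0, -8.2+0] = [3.100,3.700,-8.200]
hi = A.hi+B.hi = [5+7.9, 17.4+4.2, -3.9+8.4] = [12.900,21.600,4.500]
diag = √(9.8²+17.9²+12.7²) = √577.74 = 24.036


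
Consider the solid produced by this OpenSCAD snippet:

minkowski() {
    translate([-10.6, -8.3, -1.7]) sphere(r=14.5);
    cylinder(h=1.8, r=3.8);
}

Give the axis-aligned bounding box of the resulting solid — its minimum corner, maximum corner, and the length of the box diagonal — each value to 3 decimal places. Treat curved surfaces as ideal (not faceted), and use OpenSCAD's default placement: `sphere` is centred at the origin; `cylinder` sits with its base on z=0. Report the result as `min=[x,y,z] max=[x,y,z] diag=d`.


A = translate([-10.6, -8.3, -1.7]) sphere(r=14.5) → bbox [-25.1,-22.8,-16.2] .. [3.9,6.2,12.8]
B = cylinder(h=1.8, r=3.8) → bbox [-3.8,-3.8,0] .. [3.8,3.8,1.8]
lo = A.lo+B.lo = [-25.1-3.8, -22.8-3.8, -16.2+0] = [-28.900,-26.600,-16.200]
hi = A.hi+B.hi = [3.9+3.8, 6.2+3.8, 12.8+1.8] = [7.700,10.000,14.600]
diag = √(36.6²+36.6²+30.8²) = √3627.76 = 60.231

min=[-28.900,-26.600,-16.200] max=[7.700,10.000,14.600] diag=60.231


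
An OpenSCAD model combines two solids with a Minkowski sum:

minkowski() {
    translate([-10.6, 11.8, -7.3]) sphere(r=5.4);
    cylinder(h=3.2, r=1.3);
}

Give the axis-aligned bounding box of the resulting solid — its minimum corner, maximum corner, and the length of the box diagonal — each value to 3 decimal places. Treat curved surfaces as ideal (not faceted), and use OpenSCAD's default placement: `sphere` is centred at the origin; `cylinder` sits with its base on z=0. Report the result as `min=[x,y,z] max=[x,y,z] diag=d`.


min=[-17.300,5.100,-12.700] max=[-3.900,18.500,1.300] diag=23.561

A = translate([-10.6, 11.8, -7.3]) sphere(r=5.4) → bbox [-16,6.4,-12.7] .. [-5.2,17.2,-1.9]
B = cylinder(h=3.2, r=1.3) → bbox [-1.3,-1.3,0] .. [1.3,1.3,3.2]
lo = A.lo+B.lo = [-16-1.3, 6.4-1.3, -12.7+0] = [-17.300,5.100,-12.700]
hi = A.hi+B.hi = [-5.2+1.3, 17.2+1.3, -1.9+3.2] = [-3.900,18.500,1.300]
diag = √(13.4²+13.4²+14²) = √555.12 = 23.561


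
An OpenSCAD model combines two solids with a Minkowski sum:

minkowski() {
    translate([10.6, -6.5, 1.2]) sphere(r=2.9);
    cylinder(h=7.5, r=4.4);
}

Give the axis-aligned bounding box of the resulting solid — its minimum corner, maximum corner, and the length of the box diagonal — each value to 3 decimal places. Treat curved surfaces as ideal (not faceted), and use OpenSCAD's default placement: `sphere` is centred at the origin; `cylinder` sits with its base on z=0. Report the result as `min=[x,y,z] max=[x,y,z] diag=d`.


min=[3.300,-13.800,-1.700] max=[17.900,0.800,11.600] diag=24.560

A = translate([10.6, -6.5, 1.2]) sphere(r=2.9) → bbox [7.7,-9.4,-1.7] .. [13.5,-3.6,4.1]
B = cylinder(h=7.5, r=4.4) → bbox [-4.4,-4.4,0] .. [4.4,4.4,7.5]
lo = A.lo+B.lo = [7.7-4.4, -9.4-4.4, -1.7+0] = [3.300,-13.800,-1.700]
hi = A.hi+B.hi = [13.5+4.4, -3.6+4.4, 4.1+7.5] = [17.900,0.800,11.600]
diag = √(14.6²+14.6²+13.3²) = √603.21 = 24.560


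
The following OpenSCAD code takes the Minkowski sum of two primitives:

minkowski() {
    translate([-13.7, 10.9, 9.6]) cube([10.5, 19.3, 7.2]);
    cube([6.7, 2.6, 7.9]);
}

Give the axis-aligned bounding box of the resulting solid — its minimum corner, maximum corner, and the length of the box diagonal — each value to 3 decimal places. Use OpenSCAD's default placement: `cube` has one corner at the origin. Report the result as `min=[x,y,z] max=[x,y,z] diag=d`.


min=[-13.700,10.900,9.600] max=[3.500,32.800,24.700] diag=31.677

A = translate([-13.7, 10.9, 9.6]) cube([10.5, 19.3, 7.2]) → bbox [-13.7,10.9,9.6] .. [-3.2,30.2,16.8]
B = cube([6.7, 2.6, 7.9]) → bbox [0,0,0] .. [6.7,2.6,7.9]
lo = A.lo+B.lo = [-13.7+0, 10.9+0, 9.6+0] = [-13.700,10.900,9.600]
hi = A.hi+B.hi = [-3.2+6.7, 30.2+2.6, 16.8+7.9] = [3.500,32.800,24.700]
diag = √(17.2²+21.9²+15.1²) = √1003.46 = 31.677


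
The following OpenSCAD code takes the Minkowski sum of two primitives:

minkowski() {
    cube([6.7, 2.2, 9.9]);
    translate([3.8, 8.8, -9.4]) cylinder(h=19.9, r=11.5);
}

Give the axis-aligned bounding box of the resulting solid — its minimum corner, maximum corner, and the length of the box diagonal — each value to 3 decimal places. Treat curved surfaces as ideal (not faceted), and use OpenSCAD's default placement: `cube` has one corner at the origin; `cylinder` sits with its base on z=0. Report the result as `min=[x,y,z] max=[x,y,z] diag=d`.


A = translate([3.8, 8.8, -9.4]) cylinder(h=19.9, r=11.5) → bbox [-7.7,-2.7,-9.4] .. [15.3,20.3,10.5]
B = cube([6.7, 2.2, 9.9]) → bbox [0,0,0] .. [6.7,2.2,9.9]
lo = A.lo+B.lo = [-7.7+0, -2.7+0, -9.4+0] = [-7.700,-2.700,-9.400]
hi = A.hi+B.hi = [15.3+6.7, 20.3+2.2, 10.5+9.9] = [22.000,22.500,20.400]
diag = √(29.7²+25.2²+29.8²) = √2405.17 = 49.043

min=[-7.700,-2.700,-9.400] max=[22.000,22.500,20.400] diag=49.043


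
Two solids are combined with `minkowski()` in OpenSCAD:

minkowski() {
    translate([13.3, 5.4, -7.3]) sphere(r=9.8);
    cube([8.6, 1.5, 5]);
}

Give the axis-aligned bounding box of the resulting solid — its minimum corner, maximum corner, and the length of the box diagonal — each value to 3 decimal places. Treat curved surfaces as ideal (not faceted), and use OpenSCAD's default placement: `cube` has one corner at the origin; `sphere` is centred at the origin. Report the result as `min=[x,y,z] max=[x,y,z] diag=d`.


A = translate([13.3, 5.4, -7.3]) sphere(r=9.8) → bbox [3.5,-4.4,-17.1] .. [23.1,15.2,2.5]
B = cube([8.6, 1.5, 5]) → bbox [0,0,0] .. [8.6,1.5,5]
lo = A.lo+B.lo = [3.5+0, -4.4+0, -17.1+0] = [3.500,-4.400,-17.100]
hi = A.hi+B.hi = [23.1+8.6, 15.2+1.5, 2.5+5] = [31.700,16.700,7.500]
diag = √(28.2²+21.1²+24.6²) = √1845.61 = 42.961

min=[3.500,-4.400,-17.100] max=[31.700,16.700,7.500] diag=42.961


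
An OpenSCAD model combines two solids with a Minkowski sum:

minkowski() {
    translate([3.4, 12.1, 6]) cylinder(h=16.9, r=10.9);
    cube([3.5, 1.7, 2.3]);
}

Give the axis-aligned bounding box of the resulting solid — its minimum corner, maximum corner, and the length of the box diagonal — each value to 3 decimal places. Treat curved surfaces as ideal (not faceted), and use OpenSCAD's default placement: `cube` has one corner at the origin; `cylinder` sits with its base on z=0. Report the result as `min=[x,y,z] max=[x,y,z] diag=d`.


A = translate([3.4, 12.1, 6]) cylinder(h=16.9, r=10.9) → bbox [-7.5,1.2,6] .. [14.3,23,22.9]
B = cube([3.5, 1.7, 2.3]) → bbox [0,0,0] .. [3.5,1.7,2.3]
lo = A.lo+B.lo = [-7.5+0, 1.2+0, 6+0] = [-7.500,1.200,6.000]
hi = A.hi+B.hi = [14.3+3.5, 23+1.7, 22.9+2.3] = [17.800,24.700,25.200]
diag = √(25.3²+23.5²+19.2²) = √1560.98 = 39.509

min=[-7.500,1.200,6.000] max=[17.800,24.700,25.200] diag=39.509


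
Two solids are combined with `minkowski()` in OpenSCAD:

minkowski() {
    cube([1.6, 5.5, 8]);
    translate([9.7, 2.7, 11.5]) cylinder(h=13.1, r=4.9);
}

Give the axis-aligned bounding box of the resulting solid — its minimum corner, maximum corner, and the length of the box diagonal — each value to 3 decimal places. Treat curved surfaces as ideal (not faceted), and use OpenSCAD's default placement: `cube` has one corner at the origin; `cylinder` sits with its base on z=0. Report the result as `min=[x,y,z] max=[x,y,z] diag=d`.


A = translate([9.7, 2.7, 11.5]) cylinder(h=13.1, r=4.9) → bbox [4.8,-2.2,11.5] .. [14.6,7.6,24.6]
B = cube([1.6, 5.5, 8]) → bbox [0,0,0] .. [1.6,5.5,8]
lo = A.lo+B.lo = [4.8+0, -2.2+0, 11.5+0] = [4.800,-2.200,11.500]
hi = A.hi+B.hi = [14.6+1.6, 7.6+5.5, 24.6+8] = [16.200,13.100,32.600]
diag = √(11.4²+15.3²+21.1²) = √809.26 = 28.447

min=[4.800,-2.200,11.500] max=[16.200,13.100,32.600] diag=28.447


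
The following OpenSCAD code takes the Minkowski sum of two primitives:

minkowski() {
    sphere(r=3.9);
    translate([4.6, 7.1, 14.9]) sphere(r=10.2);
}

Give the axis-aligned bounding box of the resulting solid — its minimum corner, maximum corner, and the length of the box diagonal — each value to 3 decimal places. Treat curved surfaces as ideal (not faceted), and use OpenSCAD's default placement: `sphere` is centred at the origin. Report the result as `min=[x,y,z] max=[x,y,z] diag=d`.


A = translate([4.6, 7.1, 14.9]) sphere(r=10.2) → bbox [-5.6,-3.1,4.7] .. [14.8,17.3,25.1]
B = sphere(r=3.9) → bbox [-3.9,-3.9,-3.9] .. [3.9,3.9,3.9]
lo = A.lo+B.lo = [-5.6-3.9, -3.1-3.9, 4.7-3.9] = [-9.500,-7.000,0.800]
hi = A.hi+B.hi = [14.8+3.9, 17.3+3.9, 25.1+3.9] = [18.700,21.200,29.000]
diag = √(28.2²+28.2²+28.2²) = √2385.72 = 48.844

min=[-9.500,-7.000,0.800] max=[18.700,21.200,29.000] diag=48.844


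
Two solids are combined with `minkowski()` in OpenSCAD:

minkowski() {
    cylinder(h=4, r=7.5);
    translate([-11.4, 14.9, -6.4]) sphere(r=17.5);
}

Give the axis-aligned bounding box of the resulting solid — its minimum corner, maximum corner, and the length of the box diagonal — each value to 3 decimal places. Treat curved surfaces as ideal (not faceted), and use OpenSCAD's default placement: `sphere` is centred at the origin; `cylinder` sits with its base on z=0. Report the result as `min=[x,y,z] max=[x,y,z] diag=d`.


A = translate([-11.4, 14.9, -6.4]) sphere(r=17.5) → bbox [-28.9,-2.6,-23.9] .. [6.1,32.4,11.1]
B = cylinder(h=4, r=7.5) → bbox [-7.5,-7.5,0] .. [7.5,7.5,4]
lo = A.lo+B.lo = [-28.9-7.5, -2.6-7.5, -23.9+0] = [-36.400,-10.100,-23.900]
hi = A.hi+B.hi = [6.1+7.5, 32.4+7.5, 11.1+4] = [13.600,39.900,15.100]
diag = √(50²+50²+39²) = √6521 = 80.753

min=[-36.400,-10.100,-23.900] max=[13.600,39.900,15.100] diag=80.753


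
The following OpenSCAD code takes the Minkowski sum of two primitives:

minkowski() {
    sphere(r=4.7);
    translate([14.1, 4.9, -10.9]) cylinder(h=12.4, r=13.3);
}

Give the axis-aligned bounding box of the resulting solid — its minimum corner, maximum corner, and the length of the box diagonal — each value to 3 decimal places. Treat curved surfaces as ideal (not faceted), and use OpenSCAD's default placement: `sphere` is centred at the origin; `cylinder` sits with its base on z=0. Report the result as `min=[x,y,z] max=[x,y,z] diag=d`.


min=[-3.900,-13.100,-15.600] max=[32.100,22.900,6.200] diag=55.383

A = translate([14.1, 4.9, -10.9]) cylinder(h=12.4, r=13.3) → bbox [0.8,-8.4,-10.9] .. [27.4,18.2,1.5]
B = sphere(r=4.7) → bbox [-4.7,-4.7,-4.7] .. [4.7,4.7,4.7]
lo = A.lo+B.lo = [0.8-4.7, -8.4-4.7, -10.9-4.7] = [-3.900,-13.100,-15.600]
hi = A.hi+B.hi = [27.4+4.7, 18.2+4.7, 1.5+4.7] = [32.100,22.900,6.200]
diag = √(36²+36²+21.8²) = √3067.24 = 55.383


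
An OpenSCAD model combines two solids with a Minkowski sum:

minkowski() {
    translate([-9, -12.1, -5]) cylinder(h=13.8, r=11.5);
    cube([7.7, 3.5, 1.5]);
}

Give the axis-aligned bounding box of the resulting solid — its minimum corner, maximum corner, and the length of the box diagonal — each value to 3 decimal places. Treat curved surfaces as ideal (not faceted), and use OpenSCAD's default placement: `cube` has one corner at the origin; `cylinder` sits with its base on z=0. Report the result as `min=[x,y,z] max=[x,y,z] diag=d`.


A = translate([-9, -12.1, -5]) cylinder(h=13.8, r=11.5) → bbox [-20.5,-23.6,-5] .. [2.5,-0.6,8.8]
B = cube([7.7, 3.5, 1.5]) → bbox [0,0,0] .. [7.7,3.5,1.5]
lo = A.lo+B.lo = [-20.5+0, -23.6+0, -5+0] = [-20.500,-23.600,-5.000]
hi = A.hi+B.hi = [2.5+7.7, -0.6+3.5, 8.8+1.5] = [10.200,2.900,10.300]
diag = √(30.7²+26.5²+15.3²) = √1878.83 = 43.345

min=[-20.500,-23.600,-5.000] max=[10.200,2.900,10.300] diag=43.345


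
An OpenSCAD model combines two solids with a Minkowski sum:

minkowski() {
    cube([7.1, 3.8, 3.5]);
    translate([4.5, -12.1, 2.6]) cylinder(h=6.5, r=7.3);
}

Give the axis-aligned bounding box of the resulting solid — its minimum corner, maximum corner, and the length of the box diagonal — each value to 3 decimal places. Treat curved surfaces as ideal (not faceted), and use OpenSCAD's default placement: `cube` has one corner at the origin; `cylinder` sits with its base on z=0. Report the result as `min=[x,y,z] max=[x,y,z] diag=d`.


A = translate([4.5, -12.1, 2.6]) cylinder(h=6.5, r=7.3) → bbox [-2.8,-19.4,2.6] .. [11.8,-4.8,9.1]
B = cube([7.1, 3.8, 3.5]) → bbox [0,0,0] .. [7.1,3.8,3.5]
lo = A.lo+B.lo = [-2.8+0, -19.4+0, 2.6+0] = [-2.800,-19.400,2.600]
hi = A.hi+B.hi = [11.8+7.1, -4.8+3.8, 9.1+3.5] = [18.900,-1.000,12.600]
diag = √(21.7²+18.4²+10²) = √909.45 = 30.157

min=[-2.800,-19.400,2.600] max=[18.900,-1.000,12.600] diag=30.157


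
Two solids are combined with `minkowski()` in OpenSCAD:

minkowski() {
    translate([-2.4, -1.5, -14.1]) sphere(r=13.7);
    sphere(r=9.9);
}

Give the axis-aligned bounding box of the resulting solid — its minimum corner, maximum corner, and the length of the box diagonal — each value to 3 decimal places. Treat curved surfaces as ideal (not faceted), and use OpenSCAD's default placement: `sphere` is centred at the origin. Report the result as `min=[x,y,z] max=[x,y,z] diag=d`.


A = translate([-2.4, -1.5, -14.1]) sphere(r=13.7) → bbox [-16.1,-15.2,-27.8] .. [11.3,12.2,-0.4]
B = sphere(r=9.9) → bbox [-9.9,-9.9,-9.9] .. [9.9,9.9,9.9]
lo = A.lo+B.lo = [-16.1-9.9, -15.2-9.9, -27.8-9.9] = [-26.000,-25.100,-37.700]
hi = A.hi+B.hi = [11.3+9.9, 12.2+9.9, -0.4+9.9] = [21.200,22.100,9.500]
diag = √(47.2²+47.2²+47.2²) = √6683.52 = 81.753

min=[-26.000,-25.100,-37.700] max=[21.200,22.100,9.500] diag=81.753


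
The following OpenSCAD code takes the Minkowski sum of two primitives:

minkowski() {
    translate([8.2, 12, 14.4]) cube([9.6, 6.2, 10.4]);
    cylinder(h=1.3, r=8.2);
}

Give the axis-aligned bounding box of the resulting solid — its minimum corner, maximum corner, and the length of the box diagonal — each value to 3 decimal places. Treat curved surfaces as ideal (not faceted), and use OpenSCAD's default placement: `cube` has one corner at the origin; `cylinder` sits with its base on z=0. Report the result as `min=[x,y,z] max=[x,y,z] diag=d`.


A = translate([8.2, 12, 14.4]) cube([9.6, 6.2, 10.4]) → bbox [8.2,12,14.4] .. [17.8,18.2,24.8]
B = cylinder(h=1.3, r=8.2) → bbox [-8.2,-8.2,0] .. [8.2,8.2,1.3]
lo = A.lo+B.lo = [8.2-8.2, 12-8.2, 14.4+0] = [0.000,3.800,14.400]
hi = A.hi+B.hi = [17.8+8.2, 18.2+8.2, 24.8+1.3] = [26.000,26.400,26.100]
diag = √(26²+22.6²+11.7²) = √1323.65 = 36.382

min=[0.000,3.800,14.400] max=[26.000,26.400,26.100] diag=36.382


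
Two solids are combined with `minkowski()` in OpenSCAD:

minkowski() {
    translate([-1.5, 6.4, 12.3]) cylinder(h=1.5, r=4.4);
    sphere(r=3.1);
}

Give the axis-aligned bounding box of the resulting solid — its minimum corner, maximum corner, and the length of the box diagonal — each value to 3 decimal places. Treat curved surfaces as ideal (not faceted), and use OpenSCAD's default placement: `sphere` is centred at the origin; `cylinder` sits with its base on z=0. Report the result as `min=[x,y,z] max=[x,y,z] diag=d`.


A = translate([-1.5, 6.4, 12.3]) cylinder(h=1.5, r=4.4) → bbox [-5.9,2,12.3] .. [2.9,10.8,13.8]
B = sphere(r=3.1) → bbox [-3.1,-3.1,-3.1] .. [3.1,3.1,3.1]
lo = A.lo+B.lo = [-5.9-3.1, 2-3.1, 12.3-3.1] = [-9.000,-1.100,9.200]
hi = A.hi+B.hi = [2.9+3.1, 10.8+3.1, 13.8+3.1] = [6.000,13.900,16.900]
diag = √(15²+15²+7.7²) = √509.29 = 22.567

min=[-9.000,-1.100,9.200] max=[6.000,13.900,16.900] diag=22.567


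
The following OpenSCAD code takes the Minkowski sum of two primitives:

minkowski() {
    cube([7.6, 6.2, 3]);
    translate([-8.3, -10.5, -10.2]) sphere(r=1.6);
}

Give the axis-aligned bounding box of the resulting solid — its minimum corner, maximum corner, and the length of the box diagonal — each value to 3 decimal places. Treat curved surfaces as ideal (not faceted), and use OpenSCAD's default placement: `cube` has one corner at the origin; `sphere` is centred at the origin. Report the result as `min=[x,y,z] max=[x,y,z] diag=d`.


A = translate([-8.3, -10.5, -10.2]) sphere(r=1.6) → bbox [-9.9,-12.1,-11.8] .. [-6.7,-8.9,-8.6]
B = cube([7.6, 6.2, 3]) → bbox [0,0,0] .. [7.6,6.2,3]
lo = A.lo+B.lo = [-9.9+0, -12.1+0, -11.8+0] = [-9.900,-12.100,-11.800]
hi = A.hi+B.hi = [-6.7+7.6, -8.9+6.2, -8.6+3] = [0.900,-2.700,-5.600]
diag = √(10.8²+9.4²+6.2²) = √243.44 = 15.603

min=[-9.900,-12.100,-11.800] max=[0.900,-2.700,-5.600] diag=15.603


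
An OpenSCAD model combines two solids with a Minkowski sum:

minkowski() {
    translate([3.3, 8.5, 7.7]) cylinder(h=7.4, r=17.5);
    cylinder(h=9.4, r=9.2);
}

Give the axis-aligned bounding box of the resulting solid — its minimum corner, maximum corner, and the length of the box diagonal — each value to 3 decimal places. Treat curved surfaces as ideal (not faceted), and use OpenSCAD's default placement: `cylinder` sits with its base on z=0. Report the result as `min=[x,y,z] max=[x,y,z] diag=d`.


min=[-23.400,-18.200,7.700] max=[30.000,35.200,24.500] diag=77.365

A = translate([3.3, 8.5, 7.7]) cylinder(h=7.4, r=17.5) → bbox [-14.2,-9,7.7] .. [20.8,26,15.1]
B = cylinder(h=9.4, r=9.2) → bbox [-9.2,-9.2,0] .. [9.2,9.2,9.4]
lo = A.lo+B.lo = [-14.2-9.2, -9-9.2, 7.7+0] = [-23.400,-18.200,7.700]
hi = A.hi+B.hi = [20.8+9.2, 26+9.2, 15.1+9.4] = [30.000,35.200,24.500]
diag = √(53.4²+53.4²+16.8²) = √5985.36 = 77.365


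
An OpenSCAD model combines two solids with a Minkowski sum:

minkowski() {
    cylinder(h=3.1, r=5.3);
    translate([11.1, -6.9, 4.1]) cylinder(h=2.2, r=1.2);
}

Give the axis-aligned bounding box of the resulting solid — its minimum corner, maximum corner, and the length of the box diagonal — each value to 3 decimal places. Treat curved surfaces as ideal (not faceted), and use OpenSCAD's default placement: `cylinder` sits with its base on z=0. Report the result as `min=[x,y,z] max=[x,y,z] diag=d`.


min=[4.600,-13.400,4.100] max=[17.600,-0.400,9.400] diag=19.133

A = translate([11.1, -6.9, 4.1]) cylinder(h=2.2, r=1.2) → bbox [9.9,-8.1,4.1] .. [12.3,-5.7,6.3]
B = cylinder(h=3.1, r=5.3) → bbox [-5.3,-5.3,0] .. [5.3,5.3,3.1]
lo = A.lo+B.lo = [9.9-5.3, -8.1-5.3, 4.1+0] = [4.600,-13.400,4.100]
hi = A.hi+B.hi = [12.3+5.3, -5.7+5.3, 6.3+3.1] = [17.600,-0.400,9.400]
diag = √(13²+13²+5.3²) = √366.09 = 19.133


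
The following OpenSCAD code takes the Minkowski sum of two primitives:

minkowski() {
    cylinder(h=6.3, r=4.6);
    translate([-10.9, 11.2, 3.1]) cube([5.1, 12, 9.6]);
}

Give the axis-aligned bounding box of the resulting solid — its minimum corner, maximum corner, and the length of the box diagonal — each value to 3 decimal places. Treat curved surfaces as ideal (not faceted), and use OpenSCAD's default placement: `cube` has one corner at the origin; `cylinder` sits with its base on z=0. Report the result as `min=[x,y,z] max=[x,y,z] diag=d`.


A = translate([-10.9, 11.2, 3.1]) cube([5.1, 12, 9.6]) → bbox [-10.9,11.2,3.1] .. [-5.8,23.2,12.7]
B = cylinder(h=6.3, r=4.6) → bbox [-4.6,-4.6,0] .. [4.6,4.6,6.3]
lo = A.lo+B.lo = [-10.9-4.6, 11.2-4.6, 3.1+0] = [-15.500,6.600,3.100]
hi = A.hi+B.hi = [-5.8+4.6, 23.2+4.6, 12.7+6.3] = [-1.200,27.800,19.000]
diag = √(14.3²+21.2²+15.9²) = √906.74 = 30.112

min=[-15.500,6.600,3.100] max=[-1.200,27.800,19.000] diag=30.112


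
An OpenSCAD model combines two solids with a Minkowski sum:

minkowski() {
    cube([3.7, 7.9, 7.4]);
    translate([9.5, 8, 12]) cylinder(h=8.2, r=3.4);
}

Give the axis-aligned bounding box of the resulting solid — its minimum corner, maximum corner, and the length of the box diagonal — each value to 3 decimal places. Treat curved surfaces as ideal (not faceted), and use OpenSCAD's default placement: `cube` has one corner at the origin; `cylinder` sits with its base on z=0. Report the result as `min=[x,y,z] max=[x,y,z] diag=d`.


A = translate([9.5, 8, 12]) cylinder(h=8.2, r=3.4) → bbox [6.1,4.6,12] .. [12.9,11.4,20.2]
B = cube([3.7, 7.9, 7.4]) → bbox [0,0,0] .. [3.7,7.9,7.4]
lo = A.lo+B.lo = [6.1+0, 4.6+0, 12+0] = [6.100,4.600,12.000]
hi = A.hi+B.hi = [12.9+3.7, 11.4+7.9, 20.2+7.4] = [16.600,19.300,27.600]
diag = √(10.5²+14.7²+15.6²) = √569.7 = 23.868

min=[6.100,4.600,12.000] max=[16.600,19.300,27.600] diag=23.868


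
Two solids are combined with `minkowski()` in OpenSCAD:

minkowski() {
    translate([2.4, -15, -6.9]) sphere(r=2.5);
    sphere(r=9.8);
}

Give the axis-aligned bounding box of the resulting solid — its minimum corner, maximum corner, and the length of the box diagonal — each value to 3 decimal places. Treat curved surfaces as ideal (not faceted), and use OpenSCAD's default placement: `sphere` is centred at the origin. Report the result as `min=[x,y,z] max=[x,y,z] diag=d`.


A = translate([2.4, -15, -6.9]) sphere(r=2.5) → bbox [-0.1,-17.5,-9.4] .. [4.9,-12.5,-4.4]
B = sphere(r=9.8) → bbox [-9.8,-9.8,-9.8] .. [9.8,9.8,9.8]
lo = A.lo+B.lo = [-0.1-9.8, -17.5-9.8, -9.4-9.8] = [-9.900,-27.300,-19.200]
hi = A.hi+B.hi = [4.9+9.8, -12.5+9.8, -4.4+9.8] = [14.700,-2.700,5.400]
diag = √(24.6²+24.6²+24.6²) = √1815.48 = 42.608

min=[-9.900,-27.300,-19.200] max=[14.700,-2.700,5.400] diag=42.608


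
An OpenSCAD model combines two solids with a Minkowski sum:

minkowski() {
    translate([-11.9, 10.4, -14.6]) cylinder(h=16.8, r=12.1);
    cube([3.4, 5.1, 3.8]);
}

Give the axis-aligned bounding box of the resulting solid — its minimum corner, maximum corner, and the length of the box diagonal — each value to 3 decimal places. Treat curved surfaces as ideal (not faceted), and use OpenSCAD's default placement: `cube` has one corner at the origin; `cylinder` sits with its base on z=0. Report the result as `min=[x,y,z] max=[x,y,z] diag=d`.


min=[-24.000,-1.700,-14.600] max=[3.600,27.600,6.000] diag=45.217

A = translate([-11.9, 10.4, -14.6]) cylinder(h=16.8, r=12.1) → bbox [-24,-1.7,-14.6] .. [0.2,22.5,2.2]
B = cube([3.4, 5.1, 3.8]) → bbox [0,0,0] .. [3.4,5.1,3.8]
lo = A.lo+B.lo = [-24+0, -1.7+0, -14.6+0] = [-24.000,-1.700,-14.600]
hi = A.hi+B.hi = [0.2+3.4, 22.5+5.1, 2.2+3.8] = [3.600,27.600,6.000]
diag = √(27.6²+29.3²+20.6²) = √2044.61 = 45.217


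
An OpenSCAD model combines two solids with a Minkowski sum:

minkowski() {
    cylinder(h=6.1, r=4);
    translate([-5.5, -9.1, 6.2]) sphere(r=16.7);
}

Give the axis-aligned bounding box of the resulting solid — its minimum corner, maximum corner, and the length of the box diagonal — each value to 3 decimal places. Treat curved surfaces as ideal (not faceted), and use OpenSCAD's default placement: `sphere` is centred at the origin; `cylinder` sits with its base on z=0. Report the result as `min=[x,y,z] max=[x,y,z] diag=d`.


A = translate([-5.5, -9.1, 6.2]) sphere(r=16.7) → bbox [-22.2,-25.8,-10.5] .. [11.2,7.6,22.9]
B = cylinder(h=6.1, r=4) → bbox [-4,-4,0] .. [4,4,6.1]
lo = A.lo+B.lo = [-22.2-4, -25.8-4, -10.5+0] = [-26.200,-29.800,-10.500]
hi = A.hi+B.hi = [11.2+4, 7.6+4, 22.9+6.1] = [15.200,11.600,29.000]
diag = √(41.4²+41.4²+39.5²) = √4988.17 = 70.627

min=[-26.200,-29.800,-10.500] max=[15.200,11.600,29.000] diag=70.627


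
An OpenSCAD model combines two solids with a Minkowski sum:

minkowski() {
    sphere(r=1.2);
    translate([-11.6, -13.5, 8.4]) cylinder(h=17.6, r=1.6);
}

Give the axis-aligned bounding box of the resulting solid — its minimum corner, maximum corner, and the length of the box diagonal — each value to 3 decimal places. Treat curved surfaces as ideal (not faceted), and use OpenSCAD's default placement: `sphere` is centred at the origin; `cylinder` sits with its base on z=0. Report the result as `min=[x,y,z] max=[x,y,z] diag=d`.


min=[-14.400,-16.300,7.200] max=[-8.800,-10.700,27.200] diag=21.511

A = translate([-11.6, -13.5, 8.4]) cylinder(h=17.6, r=1.6) → bbox [-13.2,-15.1,8.4] .. [-10,-11.9,26]
B = sphere(r=1.2) → bbox [-1.2,-1.2,-1.2] .. [1.2,1.2,1.2]
lo = A.lo+B.lo = [-13.2-1.2, -15.1-1.2, 8.4-1.2] = [-14.400,-16.300,7.200]
hi = A.hi+B.hi = [-10+1.2, -11.9+1.2, 26+1.2] = [-8.800,-10.700,27.200]
diag = √(5.6²+5.6²+20²) = √462.72 = 21.511


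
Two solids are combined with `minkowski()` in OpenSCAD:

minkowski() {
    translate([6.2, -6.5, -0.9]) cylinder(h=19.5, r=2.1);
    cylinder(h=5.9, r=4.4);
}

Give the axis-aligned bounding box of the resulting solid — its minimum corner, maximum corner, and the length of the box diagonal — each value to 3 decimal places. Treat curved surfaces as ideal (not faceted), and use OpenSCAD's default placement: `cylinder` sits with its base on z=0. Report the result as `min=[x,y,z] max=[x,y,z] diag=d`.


min=[-0.300,-13.000,-0.900] max=[12.700,0.000,24.500] diag=31.355

A = translate([6.2, -6.5, -0.9]) cylinder(h=19.5, r=2.1) → bbox [4.1,-8.6,-0.9] .. [8.3,-4.4,18.6]
B = cylinder(h=5.9, r=4.4) → bbox [-4.4,-4.4,0] .. [4.4,4.4,5.9]
lo = A.lo+B.lo = [4.1-4.4, -8.6-4.4, -0.9+0] = [-0.300,-13.000,-0.900]
hi = A.hi+B.hi = [8.3+4.4, -4.4+4.4, 18.6+5.9] = [12.700,0.000,24.500]
diag = √(13²+13²+25.4²) = √983.16 = 31.355


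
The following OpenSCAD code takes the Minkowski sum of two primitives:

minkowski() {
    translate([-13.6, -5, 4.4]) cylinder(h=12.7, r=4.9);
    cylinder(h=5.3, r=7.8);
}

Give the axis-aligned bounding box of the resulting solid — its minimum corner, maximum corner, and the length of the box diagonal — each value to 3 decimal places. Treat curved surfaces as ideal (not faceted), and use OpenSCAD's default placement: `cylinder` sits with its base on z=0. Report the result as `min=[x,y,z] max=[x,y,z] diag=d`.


A = translate([-13.6, -5, 4.4]) cylinder(h=12.7, r=4.9) → bbox [-18.5,-9.9,4.4] .. [-8.7,-0.1,17.1]
B = cylinder(h=5.3, r=7.8) → bbox [-7.8,-7.8,0] .. [7.8,7.8,5.3]
lo = A.lo+B.lo = [-18.5-7.8, -9.9-7.8, 4.4+0] = [-26.300,-17.700,4.400]
hi = A.hi+B.hi = [-8.7+7.8, -0.1+7.8, 17.1+5.3] = [-0.900,7.700,22.400]
diag = √(25.4²+25.4²+18²) = √1614.32 = 40.179

min=[-26.300,-17.700,4.400] max=[-0.900,7.700,22.400] diag=40.179


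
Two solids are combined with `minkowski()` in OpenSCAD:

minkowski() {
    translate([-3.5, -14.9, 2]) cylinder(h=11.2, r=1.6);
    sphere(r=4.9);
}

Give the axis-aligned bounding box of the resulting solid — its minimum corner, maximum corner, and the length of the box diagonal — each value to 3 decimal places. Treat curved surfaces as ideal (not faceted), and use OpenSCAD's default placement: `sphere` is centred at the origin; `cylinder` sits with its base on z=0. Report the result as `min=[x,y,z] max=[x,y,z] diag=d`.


min=[-10.000,-21.400,-2.900] max=[3.000,-8.400,18.100] diag=27.911

A = translate([-3.5, -14.9, 2]) cylinder(h=11.2, r=1.6) → bbox [-5.1,-16.5,2] .. [-1.9,-13.3,13.2]
B = sphere(r=4.9) → bbox [-4.9,-4.9,-4.9] .. [4.9,4.9,4.9]
lo = A.lo+B.lo = [-5.1-4.9, -16.5-4.9, 2-4.9] = [-10.000,-21.400,-2.900]
hi = A.hi+B.hi = [-1.9+4.9, -13.3+4.9, 13.2+4.9] = [3.000,-8.400,18.100]
diag = √(13²+13²+21²) = √779 = 27.911


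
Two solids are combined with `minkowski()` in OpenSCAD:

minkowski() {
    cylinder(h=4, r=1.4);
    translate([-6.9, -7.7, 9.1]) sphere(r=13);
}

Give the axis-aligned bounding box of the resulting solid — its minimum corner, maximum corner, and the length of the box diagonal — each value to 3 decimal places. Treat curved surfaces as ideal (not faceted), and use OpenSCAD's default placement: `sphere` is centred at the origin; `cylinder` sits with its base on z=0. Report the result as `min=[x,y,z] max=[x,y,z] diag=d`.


A = translate([-6.9, -7.7, 9.1]) sphere(r=13) → bbox [-19.9,-20.7,-3.9] .. [6.1,5.3,22.1]
B = cylinder(h=4, r=1.4) → bbox [-1.4,-1.4,0] .. [1.4,1.4,4]
lo = A.lo+B.lo = [-19.9-1.4, -20.7-1.4, -3.9+0] = [-21.300,-22.100,-3.900]
hi = A.hi+B.hi = [6.1+1.4, 5.3+1.4, 22.1+4] = [7.500,6.700,26.100]
diag = √(28.8²+28.8²+30²) = √2558.88 = 50.585

min=[-21.300,-22.100,-3.900] max=[7.500,6.700,26.100] diag=50.585


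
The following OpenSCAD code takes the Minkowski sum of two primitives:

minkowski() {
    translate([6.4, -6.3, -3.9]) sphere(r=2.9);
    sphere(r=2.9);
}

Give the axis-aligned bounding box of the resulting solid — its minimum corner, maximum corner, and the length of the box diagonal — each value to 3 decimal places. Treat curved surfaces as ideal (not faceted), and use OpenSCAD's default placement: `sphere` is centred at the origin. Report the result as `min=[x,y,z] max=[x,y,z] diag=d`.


A = translate([6.4, -6.3, -3.9]) sphere(r=2.9) → bbox [3.5,-9.2,-6.8] .. [9.3,-3.4,-1]
B = sphere(r=2.9) → bbox [-2.9,-2.9,-2.9] .. [2.9,2.9,2.9]
lo = A.lo+B.lo = [3.5-2.9, -9.2-2.9, -6.8-2.9] = [0.600,-12.100,-9.700]
hi = A.hi+B.hi = [9.3+2.9, -3.4+2.9, -1+2.9] = [12.200,-0.500,1.900]
diag = √(11.6²+11.6²+11.6²) = √403.68 = 20.092

min=[0.600,-12.100,-9.700] max=[12.200,-0.500,1.900] diag=20.092


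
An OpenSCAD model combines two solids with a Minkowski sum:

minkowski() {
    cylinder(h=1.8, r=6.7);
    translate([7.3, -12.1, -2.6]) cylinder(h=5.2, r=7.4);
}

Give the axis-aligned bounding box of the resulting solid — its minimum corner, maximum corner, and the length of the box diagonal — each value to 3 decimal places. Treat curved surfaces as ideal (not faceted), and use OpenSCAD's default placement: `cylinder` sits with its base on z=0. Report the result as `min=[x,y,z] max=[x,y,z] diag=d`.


min=[-6.800,-26.200,-2.600] max=[21.400,2.000,4.400] diag=40.490

A = translate([7.3, -12.1, -2.6]) cylinder(h=5.2, r=7.4) → bbox [-0.1,-19.5,-2.6] .. [14.7,-4.7,2.6]
B = cylinder(h=1.8, r=6.7) → bbox [-6.7,-6.7,0] .. [6.7,6.7,1.8]
lo = A.lo+B.lo = [-0.1-6.7, -19.5-6.7, -2.6+0] = [-6.800,-26.200,-2.600]
hi = A.hi+B.hi = [14.7+6.7, -4.7+6.7, 2.6+1.8] = [21.400,2.000,4.400]
diag = √(28.2²+28.2²+7²) = √1639.48 = 40.490


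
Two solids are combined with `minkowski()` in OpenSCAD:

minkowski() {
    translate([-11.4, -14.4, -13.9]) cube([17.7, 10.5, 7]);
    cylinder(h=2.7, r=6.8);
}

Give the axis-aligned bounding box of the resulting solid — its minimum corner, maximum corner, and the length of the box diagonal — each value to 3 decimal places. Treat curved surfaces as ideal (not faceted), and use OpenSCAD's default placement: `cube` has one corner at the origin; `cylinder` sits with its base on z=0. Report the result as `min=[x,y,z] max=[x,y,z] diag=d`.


A = translate([-11.4, -14.4, -13.9]) cube([17.7, 10.5, 7]) → bbox [-11.4,-14.4,-13.9] .. [6.3,-3.9,-6.9]
B = cylinder(h=2.7, r=6.8) → bbox [-6.8,-6.8,0] .. [6.8,6.8,2.7]
lo = A.lo+B.lo = [-11.4-6.8, -14.4-6.8, -13.9+0] = [-18.200,-21.200,-13.900]
hi = A.hi+B.hi = [6.3+6.8, -3.9+6.8, -6.9+2.7] = [13.100,2.900,-4.200]
diag = √(31.3²+24.1²+9.7²) = √1654.59 = 40.677

min=[-18.200,-21.200,-13.900] max=[13.100,2.900,-4.200] diag=40.677


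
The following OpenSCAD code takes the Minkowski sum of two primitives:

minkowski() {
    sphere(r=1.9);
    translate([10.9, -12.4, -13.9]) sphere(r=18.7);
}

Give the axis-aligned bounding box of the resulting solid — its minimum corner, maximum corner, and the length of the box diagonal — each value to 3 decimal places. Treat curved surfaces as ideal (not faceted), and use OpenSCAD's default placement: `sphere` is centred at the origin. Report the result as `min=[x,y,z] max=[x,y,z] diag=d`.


min=[-9.700,-33.000,-34.500] max=[31.500,8.200,6.700] diag=71.360

A = translate([10.9, -12.4, -13.9]) sphere(r=18.7) → bbox [-7.8,-31.1,-32.6] .. [29.6,6.3,4.8]
B = sphere(r=1.9) → bbox [-1.9,-1.9,-1.9] .. [1.9,1.9,1.9]
lo = A.lo+B.lo = [-7.8-1.9, -31.1-1.9, -32.6-1.9] = [-9.700,-33.000,-34.500]
hi = A.hi+B.hi = [29.6+1.9, 6.3+1.9, 4.8+1.9] = [31.500,8.200,6.700]
diag = √(41.2²+41.2²+41.2²) = √5092.32 = 71.360


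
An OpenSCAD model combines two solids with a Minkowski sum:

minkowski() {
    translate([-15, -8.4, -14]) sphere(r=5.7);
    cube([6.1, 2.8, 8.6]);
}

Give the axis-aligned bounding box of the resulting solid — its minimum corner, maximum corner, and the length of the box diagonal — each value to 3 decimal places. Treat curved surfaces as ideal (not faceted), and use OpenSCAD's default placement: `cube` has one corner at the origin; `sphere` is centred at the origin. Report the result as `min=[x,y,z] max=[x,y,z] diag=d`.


min=[-20.700,-14.100,-19.700] max=[-3.200,0.100,0.300] diag=30.131

A = translate([-15, -8.4, -14]) sphere(r=5.7) → bbox [-20.7,-14.1,-19.7] .. [-9.3,-2.7,-8.3]
B = cube([6.1, 2.8, 8.6]) → bbox [0,0,0] .. [6.1,2.8,8.6]
lo = A.lo+B.lo = [-20.7+0, -14.1+0, -19.7+0] = [-20.700,-14.100,-19.700]
hi = A.hi+B.hi = [-9.3+6.1, -2.7+2.8, -8.3+8.6] = [-3.200,0.100,0.300]
diag = √(17.5²+14.2²+20²) = √907.89 = 30.131


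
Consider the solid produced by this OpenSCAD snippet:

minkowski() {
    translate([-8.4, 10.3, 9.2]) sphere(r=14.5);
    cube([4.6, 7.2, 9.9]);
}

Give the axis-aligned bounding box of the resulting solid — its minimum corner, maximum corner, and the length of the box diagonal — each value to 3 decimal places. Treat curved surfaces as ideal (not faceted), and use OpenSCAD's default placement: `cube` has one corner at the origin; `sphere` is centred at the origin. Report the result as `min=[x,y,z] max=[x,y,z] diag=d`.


min=[-22.900,-4.200,-5.300] max=[10.700,32.000,33.600] diag=62.870

A = translate([-8.4, 10.3, 9.2]) sphere(r=14.5) → bbox [-22.9,-4.2,-5.3] .. [6.1,24.8,23.7]
B = cube([4.6, 7.2, 9.9]) → bbox [0,0,0] .. [4.6,7.2,9.9]
lo = A.lo+B.lo = [-22.9+0, -4.2+0, -5.3+0] = [-22.900,-4.200,-5.300]
hi = A.hi+B.hi = [6.1+4.6, 24.8+7.2, 23.7+9.9] = [10.700,32.000,33.600]
diag = √(33.6²+36.2²+38.9²) = √3952.61 = 62.870


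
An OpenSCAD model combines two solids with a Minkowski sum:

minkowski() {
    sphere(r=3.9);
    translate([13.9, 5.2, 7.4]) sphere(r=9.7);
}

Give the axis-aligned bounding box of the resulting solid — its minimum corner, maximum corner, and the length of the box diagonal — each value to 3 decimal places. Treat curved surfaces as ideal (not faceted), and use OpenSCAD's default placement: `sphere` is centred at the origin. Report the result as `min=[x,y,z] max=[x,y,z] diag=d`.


A = translate([13.9, 5.2, 7.4]) sphere(r=9.7) → bbox [4.2,-4.5,-2.3] .. [23.6,14.9,17.1]
B = sphere(r=3.9) → bbox [-3.9,-3.9,-3.9] .. [3.9,3.9,3.9]
lo = A.lo+B.lo = [4.2-3.9, -4.5-3.9, -2.3-3.9] = [0.300,-8.400,-6.200]
hi = A.hi+B.hi = [23.6+3.9, 14.9+3.9, 17.1+3.9] = [27.500,18.800,21.000]
diag = √(27.2²+27.2²+27.2²) = √2219.52 = 47.112

min=[0.300,-8.400,-6.200] max=[27.500,18.800,21.000] diag=47.112


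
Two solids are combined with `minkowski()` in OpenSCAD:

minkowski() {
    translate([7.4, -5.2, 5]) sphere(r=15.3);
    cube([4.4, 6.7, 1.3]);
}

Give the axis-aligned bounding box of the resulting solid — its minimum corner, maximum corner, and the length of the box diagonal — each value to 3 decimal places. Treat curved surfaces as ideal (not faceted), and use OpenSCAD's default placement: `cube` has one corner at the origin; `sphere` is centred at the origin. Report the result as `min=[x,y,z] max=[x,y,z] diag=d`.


min=[-7.900,-20.500,-10.300] max=[27.100,16.800,21.600] diag=60.282

A = translate([7.4, -5.2, 5]) sphere(r=15.3) → bbox [-7.9,-20.5,-10.3] .. [22.7,10.1,20.3]
B = cube([4.4, 6.7, 1.3]) → bbox [0,0,0] .. [4.4,6.7,1.3]
lo = A.lo+B.lo = [-7.9+0, -20.5+0, -10.3+0] = [-7.900,-20.500,-10.300]
hi = A.hi+B.hi = [22.7+4.4, 10.1+6.7, 20.3+1.3] = [27.100,16.800,21.600]
diag = √(35²+37.3²+31.9²) = √3633.9 = 60.282


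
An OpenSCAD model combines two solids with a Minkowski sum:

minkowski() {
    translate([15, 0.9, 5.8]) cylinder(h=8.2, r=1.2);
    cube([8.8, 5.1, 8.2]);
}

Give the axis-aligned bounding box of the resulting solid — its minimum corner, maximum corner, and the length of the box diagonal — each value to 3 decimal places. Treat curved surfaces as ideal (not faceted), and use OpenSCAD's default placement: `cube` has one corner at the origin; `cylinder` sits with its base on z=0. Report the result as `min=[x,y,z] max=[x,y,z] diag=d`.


A = translate([15, 0.9, 5.8]) cylinder(h=8.2, r=1.2) → bbox [13.8,-0.3,5.8] .. [16.2,2.1,14]
B = cube([8.8, 5.1, 8.2]) → bbox [0,0,0] .. [8.8,5.1,8.2]
lo = A.lo+B.lo = [13.8+0, -0.3+0, 5.8+0] = [13.800,-0.300,5.800]
hi = A.hi+B.hi = [16.2+8.8, 2.1+5.1, 14+8.2] = [25.000,7.200,22.200]
diag = √(11.2²+7.5²+16.4²) = √450.65 = 21.229

min=[13.800,-0.300,5.800] max=[25.000,7.200,22.200] diag=21.229


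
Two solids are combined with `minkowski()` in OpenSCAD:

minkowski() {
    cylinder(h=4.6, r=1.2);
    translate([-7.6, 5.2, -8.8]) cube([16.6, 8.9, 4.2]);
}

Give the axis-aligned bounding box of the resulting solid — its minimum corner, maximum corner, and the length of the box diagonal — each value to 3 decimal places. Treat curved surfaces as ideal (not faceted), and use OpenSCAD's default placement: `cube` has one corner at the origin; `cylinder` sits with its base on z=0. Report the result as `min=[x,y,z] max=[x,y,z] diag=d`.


min=[-8.800,4.000,-8.800] max=[10.200,15.300,0.000] diag=23.793

A = translate([-7.6, 5.2, -8.8]) cube([16.6, 8.9, 4.2]) → bbox [-7.6,5.2,-8.8] .. [9,14.1,-4.6]
B = cylinder(h=4.6, r=1.2) → bbox [-1.2,-1.2,0] .. [1.2,1.2,4.6]
lo = A.lo+B.lo = [-7.6-1.2, 5.2-1.2, -8.8+0] = [-8.800,4.000,-8.800]
hi = A.hi+B.hi = [9+1.2, 14.1+1.2, -4.6+4.6] = [10.200,15.300,0.000]
diag = √(19²+11.3²+8.8²) = √566.13 = 23.793


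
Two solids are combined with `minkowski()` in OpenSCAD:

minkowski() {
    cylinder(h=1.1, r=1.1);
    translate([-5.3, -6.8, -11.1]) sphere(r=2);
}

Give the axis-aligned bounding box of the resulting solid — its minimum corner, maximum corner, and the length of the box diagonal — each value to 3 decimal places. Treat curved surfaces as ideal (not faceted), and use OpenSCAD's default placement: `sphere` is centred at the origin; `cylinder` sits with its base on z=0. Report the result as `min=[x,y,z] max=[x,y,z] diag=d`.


A = translate([-5.3, -6.8, -11.1]) sphere(r=2) → bbox [-7.3,-8.8,-13.1] .. [-3.3,-4.8,-9.1]
B = cylinder(h=1.1, r=1.1) → bbox [-1.1,-1.1,0] .. [1.1,1.1,1.1]
lo = A.lo+B.lo = [-7.3-1.1, -8.8-1.1, -13.1+0] = [-8.400,-9.900,-13.100]
hi = A.hi+B.hi = [-3.3+1.1, -4.8+1.1, -9.1+1.1] = [-2.200,-3.700,-8.000]
diag = √(6.2²+6.2²+5.1²) = √102.89 = 10.143

min=[-8.400,-9.900,-13.100] max=[-2.200,-3.700,-8.000] diag=10.143
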